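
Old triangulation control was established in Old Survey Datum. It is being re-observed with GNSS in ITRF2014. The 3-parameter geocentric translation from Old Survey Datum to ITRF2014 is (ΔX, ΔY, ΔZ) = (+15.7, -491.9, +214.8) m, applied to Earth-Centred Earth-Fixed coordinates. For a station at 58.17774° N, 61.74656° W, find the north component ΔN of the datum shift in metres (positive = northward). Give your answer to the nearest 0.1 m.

ΔN = -261.2 m

The local north axis is (−sin φ cos λ, −sin φ sin λ, cos φ), giving ΔN = -6.315 − 368.167 + 113.261 = -261.22 m.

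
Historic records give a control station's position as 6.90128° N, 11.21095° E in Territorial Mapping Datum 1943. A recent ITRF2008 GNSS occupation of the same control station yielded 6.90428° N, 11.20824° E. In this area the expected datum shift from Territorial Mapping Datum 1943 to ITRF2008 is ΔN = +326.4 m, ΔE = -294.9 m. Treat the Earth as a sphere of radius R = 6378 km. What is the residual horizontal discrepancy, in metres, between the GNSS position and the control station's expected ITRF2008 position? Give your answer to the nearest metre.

9 m

Observed coordinate differences: Δφ = +0.00300°, Δλ = -0.00271°.
Converting to metres (1° lat = 111317 m, cos φ = 0.992755): observed ΔN = 334.0 m, observed ΔE = -299.5 m.
Subtracting the expected shift leaves a residual of 334.0 − (326.4) = 7.6 m north and -299.5 − (-294.9) = -4.6 m east.
Residual distance = √(7.6² + (-4.6)²) = 8.8 m.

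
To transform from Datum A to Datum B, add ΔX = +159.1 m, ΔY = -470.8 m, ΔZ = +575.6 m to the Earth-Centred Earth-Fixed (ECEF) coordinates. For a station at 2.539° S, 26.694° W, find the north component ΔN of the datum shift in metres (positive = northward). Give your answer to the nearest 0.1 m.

The local north axis is (−sin φ cos λ, −sin φ sin λ, cos φ), giving ΔN = 6.297 + 9.369 + 575.035 = 590.70 m.

ΔN = 590.7 m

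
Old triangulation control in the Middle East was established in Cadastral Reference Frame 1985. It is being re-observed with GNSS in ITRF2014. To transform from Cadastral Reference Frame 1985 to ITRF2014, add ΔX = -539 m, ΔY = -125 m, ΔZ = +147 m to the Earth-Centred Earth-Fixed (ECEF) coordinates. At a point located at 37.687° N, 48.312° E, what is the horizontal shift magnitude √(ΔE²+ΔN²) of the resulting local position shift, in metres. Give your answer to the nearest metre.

The local east axis at (φ, λ) is (−sin λ, cos λ, 0), so ΔE = −sin(48.312°)·(-539) + cos(48.312°)·(-125) = 319.38 m.
The local north axis is (−sin φ cos λ, −sin φ sin λ, cos φ), giving ΔN = 219.153 + 57.068 + 116.330 = 392.55 m.
Horizontal magnitude = √(ΔE² + ΔN²) = √(319.38² + 392.55²) = 506.06 m.

506 m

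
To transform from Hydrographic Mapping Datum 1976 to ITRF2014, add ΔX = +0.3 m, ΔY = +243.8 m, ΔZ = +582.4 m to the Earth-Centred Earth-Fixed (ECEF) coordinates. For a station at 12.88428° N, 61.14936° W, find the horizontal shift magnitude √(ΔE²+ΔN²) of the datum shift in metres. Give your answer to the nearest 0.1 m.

The local east axis at (φ, λ) is (−sin λ, cos λ, 0), so ΔE = −sin(-61.14936°)·0.3 + cos(-61.14936°)·243.8 = 117.90 m.
The local north axis is (−sin φ cos λ, −sin φ sin λ, cos φ), giving ΔN = -0.032 + 47.616 + 567.737 = 615.32 m.
Horizontal magnitude = √(ΔE² + ΔN²) = √(117.90² + 615.32²) = 626.51 m.

626.5 m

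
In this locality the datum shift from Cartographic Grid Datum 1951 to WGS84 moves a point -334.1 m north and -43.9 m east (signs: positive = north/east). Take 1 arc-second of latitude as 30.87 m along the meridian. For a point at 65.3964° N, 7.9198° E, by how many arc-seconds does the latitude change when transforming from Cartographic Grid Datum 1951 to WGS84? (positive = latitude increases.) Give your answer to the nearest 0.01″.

1″ of latitude = 30.87 m, so Δφ = -334.1 / 30.87 = -10.823″.

Δφ = -10.82″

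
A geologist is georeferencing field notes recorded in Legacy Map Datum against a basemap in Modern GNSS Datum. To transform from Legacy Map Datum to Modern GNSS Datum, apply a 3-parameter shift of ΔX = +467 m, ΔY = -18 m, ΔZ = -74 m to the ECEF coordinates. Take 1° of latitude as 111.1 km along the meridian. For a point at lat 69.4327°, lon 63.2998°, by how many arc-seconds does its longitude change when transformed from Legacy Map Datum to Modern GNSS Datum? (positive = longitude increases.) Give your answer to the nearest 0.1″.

sin φ = 0.936260, cos φ = 0.351307, sin λ = 0.893370, cos λ = 0.449322.
East component: ΔE = −sin λ·ΔX + cos λ·ΔY = −(0.893370)(467) + (0.449322)(-18) = -425.29 m.
1° of latitude spans 111100 m; at latitude φ, 1° of longitude spans that × cos φ = 39030.2 m, so Δλ = -425.29 / 39030.2 × 3600 = -39.227″.

Δλ = -39.2″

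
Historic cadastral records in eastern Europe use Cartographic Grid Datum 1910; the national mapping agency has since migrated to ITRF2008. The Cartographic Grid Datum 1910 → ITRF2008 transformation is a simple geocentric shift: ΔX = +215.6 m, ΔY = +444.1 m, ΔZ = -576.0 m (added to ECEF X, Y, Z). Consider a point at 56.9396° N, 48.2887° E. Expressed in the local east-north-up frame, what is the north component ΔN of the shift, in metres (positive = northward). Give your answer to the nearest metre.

ΔN = -712 m

At φ = 56.9396°, λ = 48.2887°: sin φ = 0.838096, cos φ = 0.545523, sin λ = 0.746507, cos λ = 0.665378.
ΔN = −sin φ cos λ·ΔX − sin φ sin λ·ΔY + cos φ·ΔZ = −(0.838096)(0.665378)(215.6) − (0.838096)(0.746507)(444.1) + (0.545523)(-576.0) = -712.30 m.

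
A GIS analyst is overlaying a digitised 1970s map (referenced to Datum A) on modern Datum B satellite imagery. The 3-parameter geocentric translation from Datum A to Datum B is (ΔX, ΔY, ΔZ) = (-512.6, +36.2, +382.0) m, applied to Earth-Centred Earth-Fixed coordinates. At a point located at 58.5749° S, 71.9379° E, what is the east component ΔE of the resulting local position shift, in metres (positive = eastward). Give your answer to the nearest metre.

ΔE = 499 m

The local east axis at (φ, λ) is (−sin λ, cos λ, 0), so ΔE = −sin(71.9379°)·(-512.6) + cos(71.9379°)·36.2 = 498.56 m.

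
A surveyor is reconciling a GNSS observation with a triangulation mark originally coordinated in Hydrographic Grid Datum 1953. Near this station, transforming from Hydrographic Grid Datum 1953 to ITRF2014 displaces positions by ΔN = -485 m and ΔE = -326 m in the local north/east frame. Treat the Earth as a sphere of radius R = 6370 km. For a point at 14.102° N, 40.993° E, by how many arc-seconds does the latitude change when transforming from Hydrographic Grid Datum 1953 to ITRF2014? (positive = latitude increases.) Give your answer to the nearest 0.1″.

On a sphere of radius R, 1 rad of latitude = R, so Δφ = ΔN / R = -485.0 / 6370000 = -7.6138e-05 rad = -15.705″.

Δφ = -15.7″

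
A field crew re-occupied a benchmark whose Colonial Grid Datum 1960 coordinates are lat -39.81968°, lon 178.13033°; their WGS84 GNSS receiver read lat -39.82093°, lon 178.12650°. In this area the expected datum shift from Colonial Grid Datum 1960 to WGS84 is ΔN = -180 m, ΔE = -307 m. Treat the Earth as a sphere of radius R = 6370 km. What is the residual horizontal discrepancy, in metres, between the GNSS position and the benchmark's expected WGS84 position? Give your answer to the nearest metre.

Observed coordinate differences: Δφ = -0.00125°, Δλ = -0.00383°.
Converting to metres (1° lat = 111177 m, cos φ = 0.768064): observed ΔN = -139.0 m, observed ΔE = -327.0 m.
Subtracting the expected shift leaves a residual of -139.0 − (-180) = 41.0 m north and -327.0 − (-307) = -20.0 m east.
Residual distance = √(41.0² + (-20.0)²) = 45.7 m.

46 m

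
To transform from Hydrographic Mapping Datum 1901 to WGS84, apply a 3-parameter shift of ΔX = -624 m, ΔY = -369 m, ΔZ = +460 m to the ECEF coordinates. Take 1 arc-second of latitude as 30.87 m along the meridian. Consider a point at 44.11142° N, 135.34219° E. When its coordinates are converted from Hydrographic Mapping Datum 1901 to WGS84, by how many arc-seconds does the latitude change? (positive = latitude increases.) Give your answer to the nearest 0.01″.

sin φ = 0.696056, cos φ = 0.717988, sin λ = 0.702871, cos λ = -0.711317.
North component: ΔN = −sin φ cos λ·ΔX − sin φ sin λ·ΔY + cos φ·ΔZ = −(0.696056)(-0.711317)(-624) − (0.696056)(0.702871)(-369) + (0.717988)(460) = 201.85 m.
1° of latitude spans 3600 × 30.87 = 111132 m, so Δφ = 201.85 / 111132 × 3600 = 6.539″.

Δφ = 6.54″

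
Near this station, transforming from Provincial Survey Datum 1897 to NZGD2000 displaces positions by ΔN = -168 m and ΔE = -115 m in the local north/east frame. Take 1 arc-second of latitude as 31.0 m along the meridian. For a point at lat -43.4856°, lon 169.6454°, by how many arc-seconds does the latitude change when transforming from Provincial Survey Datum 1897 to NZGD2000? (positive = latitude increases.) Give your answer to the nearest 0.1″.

1″ of latitude = 31.00 m, so Δφ = -168.0 / 31.00 = -5.419″.

Δφ = -5.4″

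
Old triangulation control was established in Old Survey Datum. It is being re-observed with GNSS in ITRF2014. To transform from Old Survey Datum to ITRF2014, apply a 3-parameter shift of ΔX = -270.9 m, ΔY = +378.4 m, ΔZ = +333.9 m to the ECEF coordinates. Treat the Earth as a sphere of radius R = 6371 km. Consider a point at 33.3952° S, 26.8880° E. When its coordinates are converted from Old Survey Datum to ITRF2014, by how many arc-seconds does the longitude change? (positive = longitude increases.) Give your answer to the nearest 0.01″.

Δλ = 17.84″

sin φ = -0.550411, cos φ = 0.834894, sin λ = 0.452248, cos λ = 0.891892.
East component: ΔE = −sin λ·ΔX + cos λ·ΔY = −(0.452248)(-270.9) + (0.891892)(378.4) = 460.01 m.
1° of latitude spans πR/180 = 111195 m; at latitude φ, 1° of longitude spans that × cos φ = 92836.0 m, so Δλ = 460.01 / 92836.0 × 3600 = 17.838″.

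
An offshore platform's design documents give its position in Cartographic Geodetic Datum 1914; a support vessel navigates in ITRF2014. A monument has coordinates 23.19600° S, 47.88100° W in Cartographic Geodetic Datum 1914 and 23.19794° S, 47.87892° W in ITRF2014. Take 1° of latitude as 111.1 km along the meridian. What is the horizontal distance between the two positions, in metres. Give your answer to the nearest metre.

Δφ = -23.19794° − -23.19600° = -0.00194°; Δλ = -47.87892° − -47.88100° = +0.00208°.
ΔN = Δφ × 111100 = -215.5 m; ΔE = Δλ × 111100 × cos(-23.19600°) = +0.00208 × 111100 × 0.919163 = 212.4 m.
Distance = √(ΔE² + ΔN²) = √(212.4² + (-215.5)²) = 302.6 m.

303 m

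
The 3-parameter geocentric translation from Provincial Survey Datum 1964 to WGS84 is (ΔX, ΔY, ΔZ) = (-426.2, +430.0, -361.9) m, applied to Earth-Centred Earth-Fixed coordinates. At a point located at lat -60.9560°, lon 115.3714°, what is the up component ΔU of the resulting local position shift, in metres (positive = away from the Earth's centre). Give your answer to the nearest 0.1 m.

ΔU = 593.7 m

The local up (radial) axis is (cos φ cos λ, cos φ sin λ, sin φ), giving ΔU = 88.659 + 188.622 + 316.390 = 593.67 m.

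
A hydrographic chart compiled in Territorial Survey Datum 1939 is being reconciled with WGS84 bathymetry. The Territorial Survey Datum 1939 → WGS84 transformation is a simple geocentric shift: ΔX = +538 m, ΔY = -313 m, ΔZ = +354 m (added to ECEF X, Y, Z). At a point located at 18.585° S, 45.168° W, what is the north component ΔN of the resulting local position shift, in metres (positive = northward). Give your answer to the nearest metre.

At φ = -18.585°, λ = -45.168°: sin φ = -0.318711, cos φ = 0.947852, sin λ = -0.709177, cos λ = 0.705030.
ΔN = −sin φ cos λ·ΔX − sin φ sin λ·ΔY + cos φ·ΔZ = −(-0.318711)(0.705030)(538) − (-0.318711)(-0.709177)(-313) + (0.947852)(354) = 527.17 m.

ΔN = 527 m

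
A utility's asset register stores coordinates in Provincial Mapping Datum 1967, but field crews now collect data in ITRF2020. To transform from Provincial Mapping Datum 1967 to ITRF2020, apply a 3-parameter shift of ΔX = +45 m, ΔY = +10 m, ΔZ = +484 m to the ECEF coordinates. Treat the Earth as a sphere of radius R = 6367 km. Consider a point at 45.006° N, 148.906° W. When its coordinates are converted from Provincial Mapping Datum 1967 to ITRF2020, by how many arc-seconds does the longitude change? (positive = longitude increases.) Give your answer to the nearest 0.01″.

sin φ = 0.707181, cos φ = 0.707033, sin λ = -0.516444, cos λ = -0.856321.
East component: ΔE = −sin λ·ΔX + cos λ·ΔY = −(-0.516444)(45) + (-0.856321)(10) = 14.68 m.
1° of latitude spans πR/180 = 111125 m; at latitude φ, 1° of longitude spans that × cos φ = 78569.1 m, so Δλ = 14.68 / 78569.1 × 3600 = 0.672″.

Δλ = 0.67″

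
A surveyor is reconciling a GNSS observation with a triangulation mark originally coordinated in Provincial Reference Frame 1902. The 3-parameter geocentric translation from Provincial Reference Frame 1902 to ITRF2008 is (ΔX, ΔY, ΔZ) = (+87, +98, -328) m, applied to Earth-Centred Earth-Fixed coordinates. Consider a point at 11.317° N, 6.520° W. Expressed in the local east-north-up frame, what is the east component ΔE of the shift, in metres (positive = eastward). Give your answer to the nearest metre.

The local east axis at (φ, λ) is (−sin λ, cos λ, 0), so ΔE = −sin(-6.520°)·87 + cos(-6.520°)·98 = 107.25 m.

ΔE = 107 m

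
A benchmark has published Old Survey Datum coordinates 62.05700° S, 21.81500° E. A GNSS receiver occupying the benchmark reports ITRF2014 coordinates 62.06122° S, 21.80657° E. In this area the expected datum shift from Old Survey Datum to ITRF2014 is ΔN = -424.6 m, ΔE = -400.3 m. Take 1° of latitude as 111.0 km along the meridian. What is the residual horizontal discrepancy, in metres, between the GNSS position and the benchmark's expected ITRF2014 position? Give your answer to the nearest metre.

Observed coordinate differences: Δφ = -0.00422°, Δλ = -0.00843°.
Converting to metres (1° lat = 111000 m, cos φ = 0.468593): observed ΔN = -468.4 m, observed ΔE = -438.5 m.
Subtracting the expected shift leaves a residual of -468.4 − (-424.6) = -43.8 m north and -438.5 − (-400.3) = -38.2 m east.
Residual distance = √((-43.8)² + (-38.2)²) = 58.1 m.

58 m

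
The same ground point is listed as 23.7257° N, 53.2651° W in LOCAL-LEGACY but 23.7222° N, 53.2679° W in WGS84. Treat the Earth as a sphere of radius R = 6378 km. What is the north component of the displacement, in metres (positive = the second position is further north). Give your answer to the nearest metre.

Δφ = 23.7222° − 23.7257° = -0.0035°; Δλ = -53.2679° − -53.2651° = -0.0028°.
1° along a meridian = πR/180 = 111317 m.
ΔN = Δφ × 111317 = -389.6 m; ΔE = Δλ × 111317 × cos(23.7257°) = -0.0028 × 111317 × 0.915482 = -285.3 m.

ΔN = -390 m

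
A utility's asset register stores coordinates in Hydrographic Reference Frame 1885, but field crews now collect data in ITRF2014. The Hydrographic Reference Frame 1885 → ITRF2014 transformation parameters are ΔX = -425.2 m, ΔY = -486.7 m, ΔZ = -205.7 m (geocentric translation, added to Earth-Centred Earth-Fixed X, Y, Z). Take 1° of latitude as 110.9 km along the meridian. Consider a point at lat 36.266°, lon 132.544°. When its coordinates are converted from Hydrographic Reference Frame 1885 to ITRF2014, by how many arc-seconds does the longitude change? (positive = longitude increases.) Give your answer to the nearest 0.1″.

Δλ = 25.9″

sin φ = 0.591535, cos φ = 0.806279, sin λ = 0.736758, cos λ = -0.676156.
East component: ΔE = −sin λ·ΔX + cos λ·ΔY = −(0.736758)(-425.2) + (-0.676156)(-486.7) = 642.35 m.
1° of latitude spans 110900 m; at latitude φ, 1° of longitude spans that × cos φ = 89416.4 m, so Δλ = 642.35 / 89416.4 × 3600 = 25.862″.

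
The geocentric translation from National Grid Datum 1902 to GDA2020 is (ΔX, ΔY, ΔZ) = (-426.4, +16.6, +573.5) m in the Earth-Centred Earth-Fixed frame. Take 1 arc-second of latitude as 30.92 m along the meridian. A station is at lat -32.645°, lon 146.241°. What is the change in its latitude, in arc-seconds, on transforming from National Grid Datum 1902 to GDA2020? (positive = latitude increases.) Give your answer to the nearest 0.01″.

Δφ = 21.96″

sin φ = -0.539432, cos φ = 0.842029, sin λ = 0.555701, cos λ = -0.831382.
North component: ΔN = −sin φ cos λ·ΔX − sin φ sin λ·ΔY + cos φ·ΔZ = −(-0.539432)(-0.831382)(-426.4) − (-0.539432)(0.555701)(16.6) + (0.842029)(573.5) = 679.11 m.
1° of latitude spans 3600 × 30.92 = 111312 m, so Δφ = 679.11 / 111312 × 3600 = 21.963″.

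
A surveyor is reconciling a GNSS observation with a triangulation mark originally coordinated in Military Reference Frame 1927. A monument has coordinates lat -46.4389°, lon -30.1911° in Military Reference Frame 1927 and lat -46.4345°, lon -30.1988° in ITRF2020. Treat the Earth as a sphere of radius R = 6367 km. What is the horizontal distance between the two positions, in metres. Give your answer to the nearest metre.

Δφ = -46.4345° − -46.4389° = +0.0044°; Δλ = -30.1988° − -30.1911° = -0.0077°.
1° along a meridian = πR/180 = 111125 m.
ΔN = Δφ × 111125 = 489.0 m; ΔE = Δλ × 111125 × cos(-46.4389°) = -0.0077 × 111125 × 0.689128 = -589.7 m.
Distance = √(ΔE² + ΔN²) = √((-589.7)² + 489.0²) = 766.0 m.

766 m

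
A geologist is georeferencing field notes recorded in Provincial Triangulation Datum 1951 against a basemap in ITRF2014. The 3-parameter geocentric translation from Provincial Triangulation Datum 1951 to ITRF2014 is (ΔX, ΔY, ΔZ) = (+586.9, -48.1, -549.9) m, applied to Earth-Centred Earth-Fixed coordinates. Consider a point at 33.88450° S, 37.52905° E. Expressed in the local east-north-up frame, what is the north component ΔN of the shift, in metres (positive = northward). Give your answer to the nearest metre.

ΔN = -213 m

At φ = -33.88450°, λ = 37.52905°: sin φ = -0.557521, cos φ = 0.830163, sin λ = 0.609164, cos λ = 0.793045.
ΔN = −sin φ cos λ·ΔX − sin φ sin λ·ΔY + cos φ·ΔZ = −(-0.557521)(0.793045)(586.9) − (-0.557521)(0.609164)(-48.1) + (0.830163)(-549.9) = -213.35 m.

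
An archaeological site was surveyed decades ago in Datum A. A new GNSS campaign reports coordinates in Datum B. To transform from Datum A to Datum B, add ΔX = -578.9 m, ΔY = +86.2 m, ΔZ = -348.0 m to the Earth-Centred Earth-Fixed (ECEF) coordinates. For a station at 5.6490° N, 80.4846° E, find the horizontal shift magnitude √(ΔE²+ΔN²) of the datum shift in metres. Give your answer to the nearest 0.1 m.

The local east axis at (φ, λ) is (−sin λ, cos λ, 0), so ΔE = −sin(80.4846°)·(-578.9) + cos(80.4846°)·86.2 = 585.18 m.
The local north axis is (−sin φ cos λ, −sin φ sin λ, cos φ), giving ΔN = 9.420 − 8.368 − 346.310 = -345.26 m.
Horizontal magnitude = √(ΔE² + ΔN²) = √(585.18² + (-345.26)²) = 679.44 m.

679.4 m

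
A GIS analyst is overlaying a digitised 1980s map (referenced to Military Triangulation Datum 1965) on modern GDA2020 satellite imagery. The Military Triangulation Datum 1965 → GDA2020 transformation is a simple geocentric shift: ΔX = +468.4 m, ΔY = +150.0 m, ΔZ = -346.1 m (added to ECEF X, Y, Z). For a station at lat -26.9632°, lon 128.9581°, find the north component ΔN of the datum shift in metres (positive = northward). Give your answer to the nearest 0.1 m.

ΔN = -389.1 m

The local north axis is (−sin φ cos λ, −sin φ sin λ, cos φ), giving ΔN = -133.535 + 52.887 − 308.478 = -389.13 m.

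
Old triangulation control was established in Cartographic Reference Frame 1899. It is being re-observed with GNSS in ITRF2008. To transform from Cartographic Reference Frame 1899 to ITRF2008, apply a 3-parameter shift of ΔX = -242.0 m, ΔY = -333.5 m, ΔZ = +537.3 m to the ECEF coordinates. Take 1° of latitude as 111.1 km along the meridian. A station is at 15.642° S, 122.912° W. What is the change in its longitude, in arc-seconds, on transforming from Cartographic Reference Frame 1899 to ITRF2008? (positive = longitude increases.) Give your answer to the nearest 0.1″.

sin φ = -0.269626, cos φ = 0.962965, sin λ = -0.839506, cos λ = -0.543350.
East component: ΔE = −sin λ·ΔX + cos λ·ΔY = −(-0.839506)(-242.0) + (-0.543350)(-333.5) = -21.95 m.
1° of latitude spans 111100 m; at latitude φ, 1° of longitude spans that × cos φ = 106985.4 m, so Δλ = -21.95 / 106985.4 × 3600 = -0.739″.

Δλ = -0.7″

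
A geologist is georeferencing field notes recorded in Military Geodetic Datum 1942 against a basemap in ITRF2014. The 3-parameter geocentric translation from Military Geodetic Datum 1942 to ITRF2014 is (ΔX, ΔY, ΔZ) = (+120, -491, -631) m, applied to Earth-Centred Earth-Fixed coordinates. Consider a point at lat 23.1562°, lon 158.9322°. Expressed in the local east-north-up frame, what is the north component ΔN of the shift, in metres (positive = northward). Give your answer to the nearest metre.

The local north axis is (−sin φ cos λ, −sin φ sin λ, cos φ), giving ΔN = 44.034 + 69.407 − 580.164 = -466.72 m.

ΔN = -467 m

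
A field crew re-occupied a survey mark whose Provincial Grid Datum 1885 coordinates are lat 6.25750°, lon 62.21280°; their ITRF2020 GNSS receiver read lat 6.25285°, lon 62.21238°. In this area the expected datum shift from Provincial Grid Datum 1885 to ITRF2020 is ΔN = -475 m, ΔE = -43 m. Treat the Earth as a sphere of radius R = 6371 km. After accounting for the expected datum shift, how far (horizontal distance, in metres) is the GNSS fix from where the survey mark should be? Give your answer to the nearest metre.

Observed coordinate differences: Δφ = -0.00465°, Δλ = -0.00042°.
Converting to metres (1° lat = 111195 m, cos φ = 0.994042): observed ΔN = -517.1 m, observed ΔE = -46.4 m.
Subtracting the expected shift leaves a residual of -517.1 − (-475) = -42.1 m north and -46.4 − (-43) = -3.4 m east.
Residual distance = √((-42.1)² + (-3.4)²) = 42.2 m.

42 m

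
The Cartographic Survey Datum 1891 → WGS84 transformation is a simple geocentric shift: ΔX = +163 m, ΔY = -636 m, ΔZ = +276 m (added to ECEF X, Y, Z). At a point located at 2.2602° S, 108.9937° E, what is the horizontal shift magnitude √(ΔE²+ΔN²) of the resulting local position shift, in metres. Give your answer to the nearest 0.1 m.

The local east axis at (φ, λ) is (−sin λ, cos λ, 0), so ΔE = −sin(108.9937°)·163 + cos(108.9937°)·(-636) = 52.87 m.
The local north axis is (−sin φ cos λ, −sin φ sin λ, cos φ), giving ΔN = -2.092 − 23.717 + 275.785 = 249.98 m.
Horizontal magnitude = √(ΔE² + ΔN²) = √(52.87² + 249.98²) = 255.51 m.

255.5 m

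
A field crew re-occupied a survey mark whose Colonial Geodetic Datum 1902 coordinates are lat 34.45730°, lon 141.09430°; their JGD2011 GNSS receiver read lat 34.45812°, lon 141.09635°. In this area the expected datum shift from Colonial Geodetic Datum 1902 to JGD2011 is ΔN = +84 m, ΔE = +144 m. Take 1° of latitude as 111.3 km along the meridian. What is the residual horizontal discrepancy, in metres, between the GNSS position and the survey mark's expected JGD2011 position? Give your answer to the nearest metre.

Observed coordinate differences: Δφ = +0.00082°, Δλ = +0.00205°.
Converting to metres (1° lat = 111300 m, cos φ = 0.824548): observed ΔN = 91.3 m, observed ΔE = 188.1 m.
Subtracting the expected shift leaves a residual of 91.3 − (84) = 7.3 m north and 188.1 − (144) = 44.1 m east.
Residual distance = √(7.3² + 44.1²) = 44.7 m.

45 m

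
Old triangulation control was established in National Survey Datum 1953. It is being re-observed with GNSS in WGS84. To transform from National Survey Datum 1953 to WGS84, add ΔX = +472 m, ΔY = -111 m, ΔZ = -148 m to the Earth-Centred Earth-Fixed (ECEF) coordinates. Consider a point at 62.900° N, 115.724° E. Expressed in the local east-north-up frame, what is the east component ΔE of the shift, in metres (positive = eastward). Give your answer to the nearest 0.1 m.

The local east axis at (φ, λ) is (−sin λ, cos λ, 0), so ΔE = −sin(115.724°)·472 + cos(115.724°)·(-111) = -377.04 m.

ΔE = -377.0 m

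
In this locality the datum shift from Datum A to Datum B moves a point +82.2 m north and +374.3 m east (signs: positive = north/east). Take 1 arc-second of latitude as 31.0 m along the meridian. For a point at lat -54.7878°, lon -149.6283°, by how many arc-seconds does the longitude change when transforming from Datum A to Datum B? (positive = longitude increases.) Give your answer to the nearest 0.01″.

At latitude -54.7878°, cos φ = 0.576606.
1″ of longitude at this latitude = 31.00 × cos φ = 17.8748 m, so Δλ = 374.3 / 17.8748 = 20.940″.

Δλ = 20.94″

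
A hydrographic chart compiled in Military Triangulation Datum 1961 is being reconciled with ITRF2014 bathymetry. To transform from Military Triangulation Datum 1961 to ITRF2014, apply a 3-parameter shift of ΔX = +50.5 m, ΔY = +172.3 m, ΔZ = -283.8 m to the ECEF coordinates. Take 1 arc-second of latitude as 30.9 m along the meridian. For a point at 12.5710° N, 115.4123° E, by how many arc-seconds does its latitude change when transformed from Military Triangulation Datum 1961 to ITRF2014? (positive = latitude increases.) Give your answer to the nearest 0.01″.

Δφ = -9.91″

sin φ = 0.217649, cos φ = 0.976027, sin λ = 0.903243, cos λ = -0.429129.
North component: ΔN = −sin φ cos λ·ΔX − sin φ sin λ·ΔY + cos φ·ΔZ = −(0.217649)(-0.429129)(50.5) − (0.217649)(0.903243)(172.3) + (0.976027)(-283.8) = -306.15 m.
1° of latitude spans 3600 × 30.90 = 111240 m, so Δφ = -306.15 / 111240 × 3600 = -9.908″.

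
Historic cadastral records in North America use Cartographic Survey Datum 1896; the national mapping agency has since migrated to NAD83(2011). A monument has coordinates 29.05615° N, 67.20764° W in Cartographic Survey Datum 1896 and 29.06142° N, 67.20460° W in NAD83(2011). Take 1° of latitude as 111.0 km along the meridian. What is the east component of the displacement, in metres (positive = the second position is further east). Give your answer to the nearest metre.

Δφ = 29.06142° − 29.05615° = +0.00527°; Δλ = -67.20460° − -67.20764° = +0.00304°.
ΔN = Δφ × 111000 = 585.0 m; ΔE = Δλ × 111000 × cos(29.05615°) = +0.00304 × 111000 × 0.874144 = 295.0 m.

ΔE = 295 m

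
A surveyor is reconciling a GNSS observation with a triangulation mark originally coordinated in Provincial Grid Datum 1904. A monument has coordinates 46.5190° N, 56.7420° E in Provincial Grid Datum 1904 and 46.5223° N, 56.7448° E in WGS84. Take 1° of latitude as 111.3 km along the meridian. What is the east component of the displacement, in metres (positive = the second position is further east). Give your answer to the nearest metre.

Δφ = 46.5223° − 46.5190° = +0.0033°; Δλ = 56.7448° − 56.7420° = +0.0028°.
ΔN = Δφ × 111300 = 367.3 m; ΔE = Δλ × 111300 × cos(46.5190°) = +0.0028 × 111300 × 0.688114 = 214.4 m.

ΔE = 214 m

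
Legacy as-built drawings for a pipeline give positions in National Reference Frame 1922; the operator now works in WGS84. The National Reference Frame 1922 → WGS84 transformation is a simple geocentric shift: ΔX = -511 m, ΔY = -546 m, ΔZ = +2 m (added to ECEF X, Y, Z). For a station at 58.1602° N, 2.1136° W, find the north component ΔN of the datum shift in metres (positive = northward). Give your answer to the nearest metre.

At φ = 58.1602°, λ = -2.1136°: sin φ = 0.849526, cos φ = 0.527546, sin λ = -0.036881, cos λ = 0.999320.
ΔN = −sin φ cos λ·ΔX − sin φ sin λ·ΔY + cos φ·ΔZ = −(0.849526)(0.999320)(-511) − (0.849526)(-0.036881)(-546) + (0.527546)(2) = 417.76 m.

ΔN = 418 m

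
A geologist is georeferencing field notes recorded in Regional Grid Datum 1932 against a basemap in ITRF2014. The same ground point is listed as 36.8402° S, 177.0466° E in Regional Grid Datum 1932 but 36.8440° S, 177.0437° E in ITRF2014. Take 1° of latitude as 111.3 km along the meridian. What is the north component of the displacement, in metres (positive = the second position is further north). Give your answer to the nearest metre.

ΔN = -423 m

Δφ = -36.8440° − -36.8402° = -0.0038°; Δλ = 177.0437° − 177.0466° = -0.0029°.
ΔN = Δφ × 111300 = -422.9 m; ΔE = Δλ × 111300 × cos(-36.8402°) = -0.0029 × 111300 × 0.800311 = -258.3 m.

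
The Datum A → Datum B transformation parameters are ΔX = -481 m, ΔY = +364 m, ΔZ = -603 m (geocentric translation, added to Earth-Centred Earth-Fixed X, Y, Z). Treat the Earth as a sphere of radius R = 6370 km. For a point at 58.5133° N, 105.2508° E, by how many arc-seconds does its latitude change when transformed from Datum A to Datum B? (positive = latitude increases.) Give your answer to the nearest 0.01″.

Δφ = -23.39″

sin φ = 0.852761, cos φ = 0.522301, sin λ = 0.964784, cos λ = -0.263045.
North component: ΔN = −sin φ cos λ·ΔX − sin φ sin λ·ΔY + cos φ·ΔZ = −(0.852761)(-0.263045)(-481) − (0.852761)(0.964784)(364) + (0.522301)(-603) = -722.32 m.
1° of latitude spans πR/180 = 111177 m, so Δφ = -722.32 / 111177 × 3600 = -23.389″.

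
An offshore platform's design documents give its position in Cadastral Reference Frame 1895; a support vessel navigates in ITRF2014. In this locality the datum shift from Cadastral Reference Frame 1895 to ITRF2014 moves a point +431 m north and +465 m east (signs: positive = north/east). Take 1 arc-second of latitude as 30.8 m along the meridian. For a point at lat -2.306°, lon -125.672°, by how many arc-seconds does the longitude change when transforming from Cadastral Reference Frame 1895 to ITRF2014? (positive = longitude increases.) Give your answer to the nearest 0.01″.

At latitude -2.306°, cos φ = 0.999190.
1″ of longitude at this latitude = 30.80 × cos φ = 30.7751 m, so Δλ = 465.0 / 30.7751 = 15.110″.

Δλ = 15.11″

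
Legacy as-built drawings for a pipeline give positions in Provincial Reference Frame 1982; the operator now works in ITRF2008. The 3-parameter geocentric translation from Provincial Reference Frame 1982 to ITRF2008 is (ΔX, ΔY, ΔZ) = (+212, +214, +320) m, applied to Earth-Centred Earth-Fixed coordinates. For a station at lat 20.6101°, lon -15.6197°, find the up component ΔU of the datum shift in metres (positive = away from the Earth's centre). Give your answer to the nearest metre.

The local up (radial) axis is (cos φ cos λ, cos φ sin λ, sin φ), giving ΔU = 191.103 − 53.932 + 112.642 = 249.81 m.

ΔU = 250 m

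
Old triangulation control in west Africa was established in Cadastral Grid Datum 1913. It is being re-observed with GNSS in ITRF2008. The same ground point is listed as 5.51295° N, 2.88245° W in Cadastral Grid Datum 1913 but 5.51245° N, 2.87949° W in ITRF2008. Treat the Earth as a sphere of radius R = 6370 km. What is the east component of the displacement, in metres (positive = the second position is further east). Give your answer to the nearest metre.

ΔE = 328 m

Δφ = 5.51245° − 5.51295° = -0.00050°; Δλ = -2.87949° − -2.88245° = +0.00296°.
1° along a meridian = πR/180 = 111177 m.
ΔN = Δφ × 111177 = -55.6 m; ΔE = Δλ × 111177 × cos(5.51295°) = +0.00296 × 111177 × 0.995375 = 327.6 m.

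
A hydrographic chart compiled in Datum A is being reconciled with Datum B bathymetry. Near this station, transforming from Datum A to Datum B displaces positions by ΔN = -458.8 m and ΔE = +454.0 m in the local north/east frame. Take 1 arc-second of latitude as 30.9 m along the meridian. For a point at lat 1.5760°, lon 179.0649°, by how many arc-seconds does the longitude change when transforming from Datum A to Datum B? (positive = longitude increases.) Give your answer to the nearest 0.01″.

Δλ = 14.70″

At latitude 1.5760°, cos φ = 0.999622.
1″ of longitude at this latitude = 30.90 × cos φ = 30.8883 m, so Δλ = 454.0 / 30.8883 = 14.698″.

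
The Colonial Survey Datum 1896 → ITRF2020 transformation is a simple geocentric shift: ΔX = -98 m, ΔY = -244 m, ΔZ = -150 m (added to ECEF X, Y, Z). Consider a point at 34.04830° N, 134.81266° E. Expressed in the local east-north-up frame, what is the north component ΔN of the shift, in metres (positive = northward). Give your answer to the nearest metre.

ΔN = -66 m

The local north axis is (−sin φ cos λ, −sin φ sin λ, cos φ), giving ΔN = -38.671 + 96.916 − 124.285 = -66.04 m.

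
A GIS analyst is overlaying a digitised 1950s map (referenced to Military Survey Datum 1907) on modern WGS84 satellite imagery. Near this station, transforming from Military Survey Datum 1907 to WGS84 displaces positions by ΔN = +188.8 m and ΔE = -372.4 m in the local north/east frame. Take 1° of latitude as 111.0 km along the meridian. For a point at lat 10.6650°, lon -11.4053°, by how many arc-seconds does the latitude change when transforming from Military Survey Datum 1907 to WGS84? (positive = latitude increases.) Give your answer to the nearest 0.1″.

1° of latitude = 111.0 km, so Δφ = 188.8 / 111000 = 0.0017009° = 6.123″.

Δφ = 6.1″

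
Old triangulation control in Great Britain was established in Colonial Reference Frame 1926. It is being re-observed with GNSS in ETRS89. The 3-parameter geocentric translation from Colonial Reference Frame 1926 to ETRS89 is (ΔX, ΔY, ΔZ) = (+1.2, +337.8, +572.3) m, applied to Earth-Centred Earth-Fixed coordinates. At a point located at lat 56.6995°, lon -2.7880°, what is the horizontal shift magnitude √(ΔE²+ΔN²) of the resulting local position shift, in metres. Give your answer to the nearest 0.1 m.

469.9 m

At φ = 56.6995°, λ = -2.7880°: sin φ = 0.835803, cos φ = 0.549030, sin λ = -0.048641, cos λ = 0.998816.
ΔE = −sin λ·ΔX + cos λ·ΔY = −(-0.048641)·(1.2) + (0.998816)·(337.8) = 337.46 m.
ΔN = −sin φ cos λ·ΔX − sin φ sin λ·ΔY + cos φ·ΔZ = −(0.835803)(0.998816)(1.2) − (0.835803)(-0.048641)(337.8) + (0.549030)(572.3) = 326.94 m.
Horizontal magnitude = √(ΔE² + ΔN²) = √(337.46² + 326.94²) = 469.86 m.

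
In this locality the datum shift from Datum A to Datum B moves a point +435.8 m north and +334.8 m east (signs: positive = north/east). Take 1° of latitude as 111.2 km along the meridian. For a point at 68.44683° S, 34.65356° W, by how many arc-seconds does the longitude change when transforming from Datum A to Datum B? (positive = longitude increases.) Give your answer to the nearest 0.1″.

Δλ = 29.5″

At latitude -68.44683°, cos φ = 0.367364.
1° of longitude at this latitude = 111.2 × cos φ = 40.85 km, so Δλ = 334.8 / 40850.9 = 0.0081957° = 29.504″.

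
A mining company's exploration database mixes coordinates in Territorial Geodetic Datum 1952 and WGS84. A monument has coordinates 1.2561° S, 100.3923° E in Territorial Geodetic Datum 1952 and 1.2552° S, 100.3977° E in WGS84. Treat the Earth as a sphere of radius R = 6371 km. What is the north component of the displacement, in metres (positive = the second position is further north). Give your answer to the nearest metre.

Δφ = -1.2552° − -1.2561° = +0.0009°; Δλ = 100.3977° − 100.3923° = +0.0054°.
1° along a meridian = πR/180 = 111195 m.
ΔN = Δφ × 111195 = 100.1 m; ΔE = Δλ × 111195 × cos(-1.2561°) = +0.0054 × 111195 × 0.999760 = 600.3 m.

ΔN = 100 m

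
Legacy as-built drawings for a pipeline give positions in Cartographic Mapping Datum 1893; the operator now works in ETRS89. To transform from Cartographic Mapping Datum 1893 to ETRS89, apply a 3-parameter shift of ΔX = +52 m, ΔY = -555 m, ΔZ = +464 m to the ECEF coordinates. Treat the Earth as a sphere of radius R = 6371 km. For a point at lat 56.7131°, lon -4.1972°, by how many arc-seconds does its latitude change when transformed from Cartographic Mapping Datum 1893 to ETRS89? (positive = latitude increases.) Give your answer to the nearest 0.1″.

sin φ = 0.835933, cos φ = 0.548832, sin λ = -0.073189, cos λ = 0.997318.
North component: ΔN = −sin φ cos λ·ΔX − sin φ sin λ·ΔY + cos φ·ΔZ = −(0.835933)(0.997318)(52) − (0.835933)(-0.073189)(-555) + (0.548832)(464) = 177.35 m.
1° of latitude spans πR/180 = 111195 m, so Δφ = 177.35 / 111195 × 3600 = 5.742″.

Δφ = 5.7″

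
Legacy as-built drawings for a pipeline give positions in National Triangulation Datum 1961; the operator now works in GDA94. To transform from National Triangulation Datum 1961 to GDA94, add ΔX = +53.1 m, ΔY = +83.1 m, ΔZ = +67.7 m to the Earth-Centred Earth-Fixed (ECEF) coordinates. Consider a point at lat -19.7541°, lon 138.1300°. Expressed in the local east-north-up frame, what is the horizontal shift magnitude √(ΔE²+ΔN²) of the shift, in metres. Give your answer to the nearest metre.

The local east axis at (φ, λ) is (−sin λ, cos λ, 0), so ΔE = −sin(138.1300°)·53.1 + cos(138.1300°)·83.1 = -97.32 m.
The local north axis is (−sin φ cos λ, −sin φ sin λ, cos φ), giving ΔN = -13.364 + 18.746 + 63.716 = 69.10 m.
Horizontal magnitude = √(ΔE² + ΔN²) = √((-97.32)² + 69.10²) = 119.36 m.

119 m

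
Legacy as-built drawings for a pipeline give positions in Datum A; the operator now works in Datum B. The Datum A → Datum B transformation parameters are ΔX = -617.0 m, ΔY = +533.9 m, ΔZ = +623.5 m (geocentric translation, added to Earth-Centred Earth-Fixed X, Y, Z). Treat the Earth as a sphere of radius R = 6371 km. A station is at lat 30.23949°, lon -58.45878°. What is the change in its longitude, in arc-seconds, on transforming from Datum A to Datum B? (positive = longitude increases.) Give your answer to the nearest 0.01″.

Δλ = -9.24″

sin φ = 0.503616, cos φ = 0.863928, sin λ = -0.852264, cos λ = 0.523112.
East component: ΔE = −sin λ·ΔX + cos λ·ΔY = −(-0.852264)(-617.0) + (0.523112)(533.9) = -246.56 m.
1° of latitude spans πR/180 = 111195 m; at latitude φ, 1° of longitude spans that × cos φ = 96064.4 m, so Δλ = -246.56 / 96064.4 × 3600 = -9.240″.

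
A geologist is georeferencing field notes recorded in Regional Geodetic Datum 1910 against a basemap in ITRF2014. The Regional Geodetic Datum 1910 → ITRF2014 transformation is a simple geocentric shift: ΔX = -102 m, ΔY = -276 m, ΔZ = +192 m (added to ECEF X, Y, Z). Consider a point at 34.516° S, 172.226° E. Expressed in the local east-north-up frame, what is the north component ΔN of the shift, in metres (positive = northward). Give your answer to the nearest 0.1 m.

ΔN = 194.3 m

At φ = -34.516°, λ = 172.226°: sin φ = -0.566636, cos φ = 0.823968, sin λ = 0.135266, cos λ = -0.990809.
ΔN = −sin φ cos λ·ΔX − sin φ sin λ·ΔY + cos φ·ΔZ = −(-0.566636)(-0.990809)(-102) − (-0.566636)(0.135266)(-276) + (0.823968)(192) = 194.31 m.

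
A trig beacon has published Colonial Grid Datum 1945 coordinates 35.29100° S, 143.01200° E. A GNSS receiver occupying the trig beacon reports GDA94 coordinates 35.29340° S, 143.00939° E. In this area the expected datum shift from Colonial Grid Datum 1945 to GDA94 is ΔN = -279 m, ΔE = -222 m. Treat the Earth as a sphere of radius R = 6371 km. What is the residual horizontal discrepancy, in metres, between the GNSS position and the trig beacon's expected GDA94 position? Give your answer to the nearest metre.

19 m

Observed coordinate differences: Δφ = -0.00240°, Δλ = -0.00261°.
Converting to metres (1° lat = 111195 m, cos φ = 0.816228): observed ΔN = -266.9 m, observed ΔE = -236.9 m.
Subtracting the expected shift leaves a residual of -266.9 − (-279) = 12.1 m north and -236.9 − (-222) = -14.9 m east.
Residual distance = √(12.1² + (-14.9)²) = 19.2 m.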